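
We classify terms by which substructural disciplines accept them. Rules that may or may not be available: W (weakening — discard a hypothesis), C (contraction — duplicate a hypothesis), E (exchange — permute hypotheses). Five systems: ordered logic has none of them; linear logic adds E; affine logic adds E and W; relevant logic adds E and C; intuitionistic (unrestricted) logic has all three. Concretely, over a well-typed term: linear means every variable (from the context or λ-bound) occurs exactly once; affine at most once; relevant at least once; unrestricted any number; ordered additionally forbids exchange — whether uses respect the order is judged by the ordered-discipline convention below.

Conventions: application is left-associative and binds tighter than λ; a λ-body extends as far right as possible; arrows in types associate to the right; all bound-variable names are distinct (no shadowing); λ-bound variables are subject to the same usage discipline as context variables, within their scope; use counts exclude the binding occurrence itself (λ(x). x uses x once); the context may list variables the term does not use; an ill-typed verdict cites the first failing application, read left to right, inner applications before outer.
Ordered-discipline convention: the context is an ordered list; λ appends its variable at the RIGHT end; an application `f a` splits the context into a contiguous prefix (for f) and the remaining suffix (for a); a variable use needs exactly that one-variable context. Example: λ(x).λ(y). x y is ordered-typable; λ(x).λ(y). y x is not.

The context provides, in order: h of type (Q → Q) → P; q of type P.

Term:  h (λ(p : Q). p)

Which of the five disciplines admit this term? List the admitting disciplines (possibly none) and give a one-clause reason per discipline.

accepted by: affine, unrestricted
use counts: h: 1, q: 0, p [bound]: 1
uses in reading order: h, p
typing: the term checks, with type P
ordered: ✗, q never used (weakening)
linear: ✗, q never used (weakening)
affine: ✓, h, q, p: no repeats, contraction unneeded
relevant: ✗, q never used (weakening)
unrestricted: ✓, typability at P is all that's needed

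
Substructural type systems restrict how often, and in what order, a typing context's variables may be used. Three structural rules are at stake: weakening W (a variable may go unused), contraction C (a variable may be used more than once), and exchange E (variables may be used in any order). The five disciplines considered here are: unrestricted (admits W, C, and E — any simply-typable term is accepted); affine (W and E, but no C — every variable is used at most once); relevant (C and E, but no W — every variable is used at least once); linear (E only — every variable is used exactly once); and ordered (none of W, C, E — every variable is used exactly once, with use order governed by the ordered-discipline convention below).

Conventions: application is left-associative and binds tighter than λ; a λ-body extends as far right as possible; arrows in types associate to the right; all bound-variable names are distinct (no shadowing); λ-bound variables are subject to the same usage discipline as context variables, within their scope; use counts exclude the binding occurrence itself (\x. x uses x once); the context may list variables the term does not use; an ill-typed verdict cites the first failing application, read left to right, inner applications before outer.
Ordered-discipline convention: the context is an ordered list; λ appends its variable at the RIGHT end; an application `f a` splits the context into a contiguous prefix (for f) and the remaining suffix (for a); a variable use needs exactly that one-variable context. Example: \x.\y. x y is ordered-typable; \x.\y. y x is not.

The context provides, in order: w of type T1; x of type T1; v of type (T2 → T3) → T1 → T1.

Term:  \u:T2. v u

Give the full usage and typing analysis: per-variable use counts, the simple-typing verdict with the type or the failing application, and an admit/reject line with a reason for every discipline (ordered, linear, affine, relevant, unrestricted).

counts: w: 0×; x: 0×; v: 1×; u (λ-bound): 1×
left-to-right use order: v, u
typing: ill-typed: a function awaiting T2 → T3 gets T2
ordered: ✗, not simply typable
linear: ✗, fails simple typing
affine: ✗, a type mismatch blocks all five
relevant: ✗, the type mismatch rejects it
unrestricted: ✗, not simply typable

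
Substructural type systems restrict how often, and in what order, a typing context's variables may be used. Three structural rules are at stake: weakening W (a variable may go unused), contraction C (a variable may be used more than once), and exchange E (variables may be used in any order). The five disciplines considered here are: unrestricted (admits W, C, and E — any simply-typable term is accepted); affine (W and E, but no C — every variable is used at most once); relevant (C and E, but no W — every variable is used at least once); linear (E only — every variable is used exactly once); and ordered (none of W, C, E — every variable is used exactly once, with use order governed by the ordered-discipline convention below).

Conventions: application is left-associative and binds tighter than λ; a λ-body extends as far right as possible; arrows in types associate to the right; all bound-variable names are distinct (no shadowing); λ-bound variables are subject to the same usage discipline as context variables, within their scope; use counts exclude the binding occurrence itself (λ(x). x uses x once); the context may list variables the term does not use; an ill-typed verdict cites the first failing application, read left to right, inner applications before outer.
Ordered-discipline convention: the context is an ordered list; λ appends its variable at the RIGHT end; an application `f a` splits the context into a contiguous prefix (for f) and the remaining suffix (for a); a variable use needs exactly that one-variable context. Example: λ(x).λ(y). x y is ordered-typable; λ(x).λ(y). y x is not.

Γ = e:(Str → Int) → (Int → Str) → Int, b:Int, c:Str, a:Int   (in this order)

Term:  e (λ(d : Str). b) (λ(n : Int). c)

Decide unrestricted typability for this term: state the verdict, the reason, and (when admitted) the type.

yes — simply typable at Int; W, C, E all held; term : Int
use counts: e: 1×; b: 1×; c: 1×; a: 0×; d [bound]: 0×; n [bound]: 0×
order of uses: e, b, c
typing: the term checks, with type Int
across the five disciplines: ordered ✗ · linear ✗ · affine ✓ · relevant ✗ · unrestricted ✓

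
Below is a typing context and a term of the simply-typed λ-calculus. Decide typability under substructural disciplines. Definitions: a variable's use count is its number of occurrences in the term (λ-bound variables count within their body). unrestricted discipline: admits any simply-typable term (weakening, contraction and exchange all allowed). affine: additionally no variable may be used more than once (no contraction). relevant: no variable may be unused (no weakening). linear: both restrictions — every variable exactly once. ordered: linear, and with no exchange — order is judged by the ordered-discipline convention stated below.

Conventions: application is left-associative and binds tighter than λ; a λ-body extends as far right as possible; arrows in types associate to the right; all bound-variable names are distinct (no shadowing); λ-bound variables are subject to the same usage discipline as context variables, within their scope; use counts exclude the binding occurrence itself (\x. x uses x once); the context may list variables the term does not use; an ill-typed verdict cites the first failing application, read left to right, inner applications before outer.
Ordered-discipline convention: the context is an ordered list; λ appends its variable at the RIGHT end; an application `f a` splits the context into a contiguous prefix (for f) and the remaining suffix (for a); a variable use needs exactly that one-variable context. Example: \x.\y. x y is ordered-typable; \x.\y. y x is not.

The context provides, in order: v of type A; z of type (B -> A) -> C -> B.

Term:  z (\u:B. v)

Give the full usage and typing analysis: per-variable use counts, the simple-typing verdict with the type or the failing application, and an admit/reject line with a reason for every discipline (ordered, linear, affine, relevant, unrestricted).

use counts: v: 1×; z: 1×; u [bound]: 0×
left-to-right use order: z, v
typing: ✓ — C -> B
ordered: ✗, u left unused
linear: ✗, u left unused
affine: ✓, no duplicate uses among v, z, u
relevant: ✗, u left unused
unrestricted: ✓, simply typable at C -> B; W, C, E all held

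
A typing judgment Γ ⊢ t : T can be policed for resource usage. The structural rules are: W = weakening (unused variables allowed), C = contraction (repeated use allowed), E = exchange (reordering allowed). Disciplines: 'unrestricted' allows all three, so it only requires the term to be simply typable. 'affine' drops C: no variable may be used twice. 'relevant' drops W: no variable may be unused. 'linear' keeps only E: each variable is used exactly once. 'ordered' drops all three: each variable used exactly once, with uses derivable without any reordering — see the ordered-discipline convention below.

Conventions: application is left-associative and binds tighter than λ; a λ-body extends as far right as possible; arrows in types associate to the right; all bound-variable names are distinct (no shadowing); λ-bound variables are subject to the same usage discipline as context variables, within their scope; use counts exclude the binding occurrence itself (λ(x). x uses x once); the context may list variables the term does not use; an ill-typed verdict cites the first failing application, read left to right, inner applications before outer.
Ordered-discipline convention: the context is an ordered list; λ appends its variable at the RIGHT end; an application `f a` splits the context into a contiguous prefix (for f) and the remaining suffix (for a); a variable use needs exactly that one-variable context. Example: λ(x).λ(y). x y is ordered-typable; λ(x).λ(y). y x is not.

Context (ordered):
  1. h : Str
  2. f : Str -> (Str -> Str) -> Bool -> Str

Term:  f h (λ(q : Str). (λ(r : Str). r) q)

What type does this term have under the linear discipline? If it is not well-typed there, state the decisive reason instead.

term : Bool -> Str
variable uses: h: 1, f: 1, q (bound): 1, r (bound): 1
left-to-right use order: f, h, r, q
typing: the term checks, with type Bool -> Str
all disciplines: ordered ✗ | linear ✓ | affine ✓ | relevant ✓ | unrestricted ✓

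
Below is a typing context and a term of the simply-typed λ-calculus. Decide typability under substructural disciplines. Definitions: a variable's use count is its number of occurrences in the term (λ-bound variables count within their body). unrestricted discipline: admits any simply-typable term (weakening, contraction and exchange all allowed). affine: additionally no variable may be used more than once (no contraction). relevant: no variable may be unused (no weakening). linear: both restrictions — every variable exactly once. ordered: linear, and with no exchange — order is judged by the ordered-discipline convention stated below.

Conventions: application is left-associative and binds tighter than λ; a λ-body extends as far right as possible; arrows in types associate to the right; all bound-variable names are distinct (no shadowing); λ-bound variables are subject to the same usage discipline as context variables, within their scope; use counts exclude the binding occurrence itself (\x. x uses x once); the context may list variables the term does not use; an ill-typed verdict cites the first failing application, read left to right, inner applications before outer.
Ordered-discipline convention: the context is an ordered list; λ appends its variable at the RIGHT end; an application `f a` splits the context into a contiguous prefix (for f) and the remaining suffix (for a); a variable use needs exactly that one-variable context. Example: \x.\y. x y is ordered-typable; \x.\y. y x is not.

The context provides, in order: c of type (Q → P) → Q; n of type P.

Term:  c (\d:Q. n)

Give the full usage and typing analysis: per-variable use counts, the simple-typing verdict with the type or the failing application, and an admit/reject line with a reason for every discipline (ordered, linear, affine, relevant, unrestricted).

variable uses: c: 1×, n: 1×, d (bound): 0×
left-to-right use order: c, n
typing: well-typed at Q
ordered: ✗, unused: d — weakening required
linear: ✗, unused: d — weakening required
affine: ✓, none of c, n, d used more than once
relevant: ✗, unused: d — weakening required
unrestricted: ✓, typability at Q is all that's needed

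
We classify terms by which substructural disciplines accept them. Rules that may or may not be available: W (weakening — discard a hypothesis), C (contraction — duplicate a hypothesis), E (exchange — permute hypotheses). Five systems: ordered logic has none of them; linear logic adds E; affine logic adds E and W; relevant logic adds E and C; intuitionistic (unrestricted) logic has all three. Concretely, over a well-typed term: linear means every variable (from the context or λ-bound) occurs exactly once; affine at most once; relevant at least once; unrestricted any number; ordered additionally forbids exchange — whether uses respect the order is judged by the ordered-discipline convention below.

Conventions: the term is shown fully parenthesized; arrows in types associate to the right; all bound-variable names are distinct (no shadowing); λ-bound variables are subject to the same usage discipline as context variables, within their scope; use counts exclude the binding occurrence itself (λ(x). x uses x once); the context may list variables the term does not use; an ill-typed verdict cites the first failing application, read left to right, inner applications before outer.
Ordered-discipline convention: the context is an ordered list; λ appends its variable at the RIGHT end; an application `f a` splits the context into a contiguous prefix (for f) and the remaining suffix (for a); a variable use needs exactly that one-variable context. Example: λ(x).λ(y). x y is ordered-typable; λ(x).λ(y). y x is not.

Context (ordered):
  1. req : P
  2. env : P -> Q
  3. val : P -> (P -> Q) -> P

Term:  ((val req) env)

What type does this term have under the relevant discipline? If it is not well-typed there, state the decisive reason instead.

term : P
use counts: req=1, env=1, val=1
use order (left to right): val, req, env
typing: the term checks, with type P
all disciplines: ordered ✗ | linear ✓ | affine ✓ | relevant ✓ | unrestricted ✓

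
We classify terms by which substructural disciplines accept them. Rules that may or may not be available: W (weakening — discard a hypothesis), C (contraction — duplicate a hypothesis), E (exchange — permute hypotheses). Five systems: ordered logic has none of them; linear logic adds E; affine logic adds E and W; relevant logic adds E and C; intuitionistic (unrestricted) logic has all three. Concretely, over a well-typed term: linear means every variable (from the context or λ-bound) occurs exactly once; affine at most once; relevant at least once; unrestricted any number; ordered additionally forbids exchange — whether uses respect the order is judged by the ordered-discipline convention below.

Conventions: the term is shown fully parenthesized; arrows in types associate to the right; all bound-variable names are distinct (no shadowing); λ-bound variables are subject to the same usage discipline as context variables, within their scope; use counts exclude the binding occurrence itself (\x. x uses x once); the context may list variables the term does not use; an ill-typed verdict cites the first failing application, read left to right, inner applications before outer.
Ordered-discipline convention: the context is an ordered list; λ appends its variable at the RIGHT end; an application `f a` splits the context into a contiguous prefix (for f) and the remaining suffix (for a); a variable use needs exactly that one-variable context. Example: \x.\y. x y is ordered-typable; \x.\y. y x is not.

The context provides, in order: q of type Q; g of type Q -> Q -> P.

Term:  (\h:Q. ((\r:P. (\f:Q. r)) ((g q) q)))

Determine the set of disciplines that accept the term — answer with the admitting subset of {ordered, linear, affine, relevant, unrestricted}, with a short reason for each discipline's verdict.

accepted by: unrestricted
counts: q=2, g=1, h (λ-bound)=0, r (λ-bound)=1, f (λ-bound)=0
left-to-right use order: r, g, q, q
typing: well-typed — term : Q -> Q -> P
ordered: ✗, uses contraction: q ×2; h, f never used (weakening)
linear: ✗, uses contraction: q ×2; h, f never used (weakening)
affine: ✗, uses contraction: q ×2
relevant: ✗, h, f never used (weakening)
unrestricted: ✓, well-typed at Q -> Q -> P; no restrictions here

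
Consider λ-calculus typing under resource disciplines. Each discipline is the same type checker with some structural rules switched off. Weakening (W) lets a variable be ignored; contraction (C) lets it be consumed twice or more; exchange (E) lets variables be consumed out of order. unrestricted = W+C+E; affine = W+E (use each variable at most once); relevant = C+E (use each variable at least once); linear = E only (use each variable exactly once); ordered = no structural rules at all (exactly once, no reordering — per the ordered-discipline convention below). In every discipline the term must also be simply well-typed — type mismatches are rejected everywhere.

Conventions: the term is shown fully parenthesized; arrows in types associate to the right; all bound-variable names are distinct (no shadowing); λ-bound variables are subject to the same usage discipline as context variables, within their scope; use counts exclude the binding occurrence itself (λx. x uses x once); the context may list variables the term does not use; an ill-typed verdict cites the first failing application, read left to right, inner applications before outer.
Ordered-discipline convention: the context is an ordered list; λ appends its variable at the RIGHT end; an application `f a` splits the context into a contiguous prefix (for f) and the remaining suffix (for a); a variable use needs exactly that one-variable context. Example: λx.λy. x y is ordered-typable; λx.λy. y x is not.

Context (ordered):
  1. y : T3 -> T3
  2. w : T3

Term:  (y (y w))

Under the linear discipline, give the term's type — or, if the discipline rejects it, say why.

not well-typed under linear — repeated use of y ×2
use counts: y: 2×; w: 1×
uses in reading order: y, y, w
typing: the term checks, with type T3
summary: ordered ✗ · linear ✗ · affine ✗ · relevant ✓ · unrestricted ✓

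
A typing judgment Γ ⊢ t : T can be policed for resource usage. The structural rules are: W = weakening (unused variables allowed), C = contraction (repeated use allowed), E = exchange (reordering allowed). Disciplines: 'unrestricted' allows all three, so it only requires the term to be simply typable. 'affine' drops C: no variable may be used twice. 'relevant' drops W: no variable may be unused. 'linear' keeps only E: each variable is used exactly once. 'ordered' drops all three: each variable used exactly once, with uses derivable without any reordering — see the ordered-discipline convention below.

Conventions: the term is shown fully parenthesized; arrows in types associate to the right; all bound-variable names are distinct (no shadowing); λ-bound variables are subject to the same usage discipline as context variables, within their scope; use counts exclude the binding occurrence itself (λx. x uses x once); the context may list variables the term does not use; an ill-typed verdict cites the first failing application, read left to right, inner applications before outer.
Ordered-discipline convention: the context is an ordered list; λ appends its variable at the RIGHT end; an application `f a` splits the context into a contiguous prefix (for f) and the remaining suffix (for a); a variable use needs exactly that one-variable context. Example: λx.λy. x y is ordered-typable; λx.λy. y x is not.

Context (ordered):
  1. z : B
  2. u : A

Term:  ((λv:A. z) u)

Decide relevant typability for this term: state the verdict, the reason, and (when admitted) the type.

no — v left unused
variable uses: z ×1; u ×1; v [bound] ×0
uses in reading order: z, u
typing: the term checks, with type B
all disciplines: ordered ✗; linear ✗; affine ✓; relevant ✗; unrestricted ✓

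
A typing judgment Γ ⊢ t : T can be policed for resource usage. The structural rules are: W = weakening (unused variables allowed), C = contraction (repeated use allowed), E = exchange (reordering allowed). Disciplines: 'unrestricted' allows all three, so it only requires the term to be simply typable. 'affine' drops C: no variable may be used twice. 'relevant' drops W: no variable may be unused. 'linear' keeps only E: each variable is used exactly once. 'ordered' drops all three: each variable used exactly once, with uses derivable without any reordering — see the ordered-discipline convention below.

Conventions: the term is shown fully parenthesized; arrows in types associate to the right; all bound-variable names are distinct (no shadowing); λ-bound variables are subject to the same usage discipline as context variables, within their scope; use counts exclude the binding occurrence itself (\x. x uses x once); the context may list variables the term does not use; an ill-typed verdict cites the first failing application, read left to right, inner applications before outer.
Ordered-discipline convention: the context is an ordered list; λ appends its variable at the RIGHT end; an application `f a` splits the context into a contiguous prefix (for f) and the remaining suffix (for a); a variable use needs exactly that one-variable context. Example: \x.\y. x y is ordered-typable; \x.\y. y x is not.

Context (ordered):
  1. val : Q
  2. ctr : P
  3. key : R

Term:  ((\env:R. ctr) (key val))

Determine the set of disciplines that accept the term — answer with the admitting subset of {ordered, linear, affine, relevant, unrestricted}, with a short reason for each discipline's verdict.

accepted by: none
usage: val: 1, ctr: 1, key: 1, env (λ-bound): 0
left-to-right use order: ctr, key, val
typing: ill-typed: can't apply a value of type R
ordered ✗ (a type mismatch blocks all five)
linear ✗ (the type mismatch rejects it)
affine ✗ (not simply typable)
relevant ✗ (fails simple typing)
unrestricted ✗ (a type mismatch blocks all five)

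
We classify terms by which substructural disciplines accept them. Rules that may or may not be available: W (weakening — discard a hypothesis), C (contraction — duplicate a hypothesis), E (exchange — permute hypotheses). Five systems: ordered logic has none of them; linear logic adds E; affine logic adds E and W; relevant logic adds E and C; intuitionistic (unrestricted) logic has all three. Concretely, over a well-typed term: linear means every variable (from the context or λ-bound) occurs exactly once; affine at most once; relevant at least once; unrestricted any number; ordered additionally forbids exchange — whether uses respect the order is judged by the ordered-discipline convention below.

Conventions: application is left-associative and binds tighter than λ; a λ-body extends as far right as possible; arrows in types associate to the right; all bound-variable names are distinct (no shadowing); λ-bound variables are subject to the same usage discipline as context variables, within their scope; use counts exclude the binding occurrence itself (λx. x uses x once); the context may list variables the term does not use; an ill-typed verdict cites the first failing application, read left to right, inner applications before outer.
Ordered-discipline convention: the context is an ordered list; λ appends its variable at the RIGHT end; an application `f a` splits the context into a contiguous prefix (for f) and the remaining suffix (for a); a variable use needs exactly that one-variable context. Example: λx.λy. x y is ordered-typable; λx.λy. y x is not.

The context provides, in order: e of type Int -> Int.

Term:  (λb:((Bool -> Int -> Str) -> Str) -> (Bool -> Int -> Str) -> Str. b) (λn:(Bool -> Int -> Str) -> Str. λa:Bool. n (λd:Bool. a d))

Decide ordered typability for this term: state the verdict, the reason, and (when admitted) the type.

no — not simply typable
use counts: e=0, b (λ-bound)=1, n (λ-bound)=1, a (λ-bound)=1, d (λ-bound)=1
use order (left to right): b, n, a, d
typing: ill-typed: can't apply a value of type Bool
all disciplines: ordered ✗ · linear ✗ · affine ✗ · relevant ✗ · unrestricted ✗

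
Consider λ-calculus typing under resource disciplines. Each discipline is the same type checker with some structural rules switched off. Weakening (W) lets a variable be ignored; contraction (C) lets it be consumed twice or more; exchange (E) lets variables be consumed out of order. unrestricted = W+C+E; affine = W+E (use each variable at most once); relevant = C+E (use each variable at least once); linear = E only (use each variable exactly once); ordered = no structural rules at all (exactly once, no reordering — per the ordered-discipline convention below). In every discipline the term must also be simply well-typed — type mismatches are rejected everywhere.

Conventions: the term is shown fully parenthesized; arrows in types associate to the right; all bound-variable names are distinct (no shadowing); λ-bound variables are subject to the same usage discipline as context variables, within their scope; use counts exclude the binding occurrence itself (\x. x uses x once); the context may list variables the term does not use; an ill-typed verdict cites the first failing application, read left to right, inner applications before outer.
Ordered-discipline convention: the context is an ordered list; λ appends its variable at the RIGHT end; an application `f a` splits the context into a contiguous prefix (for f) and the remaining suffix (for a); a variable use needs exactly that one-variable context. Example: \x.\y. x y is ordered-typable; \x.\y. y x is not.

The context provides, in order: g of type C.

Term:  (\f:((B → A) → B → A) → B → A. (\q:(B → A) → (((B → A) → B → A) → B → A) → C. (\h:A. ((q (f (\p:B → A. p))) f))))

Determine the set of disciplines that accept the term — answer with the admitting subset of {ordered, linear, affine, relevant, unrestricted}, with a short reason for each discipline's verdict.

admitted by: unrestricted
usage: g ×0, f (λ-bound) ×2, q (λ-bound) ×1, h (λ-bound) ×0, p (λ-bound) ×1
left-to-right use order: q, f, p, f
typing: the term checks, with type (((B → A) → B → A) → B → A) → ((B → A) → (((B → A) → B → A) → B → A) → C) → A → C
ordered: ✗ — f ×2 used more than once (contraction); unused: g, h — weakening required
linear: ✗ — f ×2 used more than once (contraction); unused: g, h — weakening required
affine: ✗ — f ×2 used more than once (contraction)
relevant: ✗ — unused: g, h — weakening required
unrestricted: ✓ — type-checks ((((B → A) → B → A) → B → A) → ((B → A) → (((B → A) → B → A) → B → A) → C) → A → C) and nothing is barred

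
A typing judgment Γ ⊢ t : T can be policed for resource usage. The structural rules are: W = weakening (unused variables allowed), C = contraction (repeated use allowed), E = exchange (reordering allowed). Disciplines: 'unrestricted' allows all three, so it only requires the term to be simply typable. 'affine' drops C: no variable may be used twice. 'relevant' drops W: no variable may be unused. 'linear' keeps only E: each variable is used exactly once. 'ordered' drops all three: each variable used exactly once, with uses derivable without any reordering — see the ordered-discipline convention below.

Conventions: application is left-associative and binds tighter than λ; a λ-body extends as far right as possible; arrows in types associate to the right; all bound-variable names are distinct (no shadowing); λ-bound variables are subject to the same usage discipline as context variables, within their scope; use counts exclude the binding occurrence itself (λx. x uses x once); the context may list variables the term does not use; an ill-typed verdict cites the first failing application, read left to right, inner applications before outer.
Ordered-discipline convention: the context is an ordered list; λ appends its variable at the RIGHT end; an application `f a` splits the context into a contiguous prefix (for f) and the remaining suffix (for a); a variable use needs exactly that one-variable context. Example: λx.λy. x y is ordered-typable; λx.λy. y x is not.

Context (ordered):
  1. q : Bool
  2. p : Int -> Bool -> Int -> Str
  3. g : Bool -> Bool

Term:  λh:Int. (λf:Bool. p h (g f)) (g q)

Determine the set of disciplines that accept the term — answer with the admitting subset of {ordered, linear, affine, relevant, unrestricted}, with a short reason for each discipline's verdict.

accepted by: relevant, unrestricted
variable uses: q: 1×, p: 1×, g: 2×, h (λ-bound): 1×, f (λ-bound): 1×
uses in reading order: p, h, g, f, g, q
typing: ✓ — Int -> Int -> Str
ordered ✗ (uses contraction: g ×2)
linear ✗ (uses contraction: g ×2)
affine ✗ (uses contraction: g ×2)
relevant ✓ (q, p, g, h, f: all used, weakening unneeded)
unrestricted ✓ (well-typed at Int -> Int -> Str; no restrictions here)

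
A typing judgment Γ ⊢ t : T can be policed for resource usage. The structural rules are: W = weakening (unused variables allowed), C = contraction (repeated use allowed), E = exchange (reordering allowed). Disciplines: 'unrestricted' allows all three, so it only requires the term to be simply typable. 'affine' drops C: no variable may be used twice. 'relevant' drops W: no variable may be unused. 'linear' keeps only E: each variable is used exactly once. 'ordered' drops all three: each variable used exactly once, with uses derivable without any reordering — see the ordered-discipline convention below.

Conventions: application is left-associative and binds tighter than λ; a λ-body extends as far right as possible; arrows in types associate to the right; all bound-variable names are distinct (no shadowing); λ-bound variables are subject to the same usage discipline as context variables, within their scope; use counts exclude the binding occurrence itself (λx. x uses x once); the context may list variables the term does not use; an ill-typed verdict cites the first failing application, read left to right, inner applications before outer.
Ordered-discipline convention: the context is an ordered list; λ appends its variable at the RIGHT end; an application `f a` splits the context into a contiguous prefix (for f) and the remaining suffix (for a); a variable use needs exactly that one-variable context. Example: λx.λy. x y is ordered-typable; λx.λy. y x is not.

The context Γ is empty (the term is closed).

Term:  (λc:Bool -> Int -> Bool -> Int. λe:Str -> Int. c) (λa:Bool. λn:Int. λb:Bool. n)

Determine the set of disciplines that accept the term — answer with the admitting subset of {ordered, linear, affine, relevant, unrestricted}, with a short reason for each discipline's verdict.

admitted in: affine, unrestricted
usage: c (λ-bound) ×1, e (λ-bound) ×0, a (λ-bound) ×0, n (λ-bound) ×1, b (λ-bound) ×0
use order (left to right): c, n
typing: ✓ — (Str -> Int) -> Bool -> Int -> Bool -> Int
ordered: ✗ — e, a, b never used (weakening)
linear: ✗ — e, a, b never used (weakening)
affine: ✓ — c, e, a, n, b: no repeats, contraction unneeded
relevant: ✗ — e, a, b never used (weakening)
unrestricted: ✓ — type-checks ((Str -> Int) -> Bool -> Int -> Bool -> Int) and nothing is barred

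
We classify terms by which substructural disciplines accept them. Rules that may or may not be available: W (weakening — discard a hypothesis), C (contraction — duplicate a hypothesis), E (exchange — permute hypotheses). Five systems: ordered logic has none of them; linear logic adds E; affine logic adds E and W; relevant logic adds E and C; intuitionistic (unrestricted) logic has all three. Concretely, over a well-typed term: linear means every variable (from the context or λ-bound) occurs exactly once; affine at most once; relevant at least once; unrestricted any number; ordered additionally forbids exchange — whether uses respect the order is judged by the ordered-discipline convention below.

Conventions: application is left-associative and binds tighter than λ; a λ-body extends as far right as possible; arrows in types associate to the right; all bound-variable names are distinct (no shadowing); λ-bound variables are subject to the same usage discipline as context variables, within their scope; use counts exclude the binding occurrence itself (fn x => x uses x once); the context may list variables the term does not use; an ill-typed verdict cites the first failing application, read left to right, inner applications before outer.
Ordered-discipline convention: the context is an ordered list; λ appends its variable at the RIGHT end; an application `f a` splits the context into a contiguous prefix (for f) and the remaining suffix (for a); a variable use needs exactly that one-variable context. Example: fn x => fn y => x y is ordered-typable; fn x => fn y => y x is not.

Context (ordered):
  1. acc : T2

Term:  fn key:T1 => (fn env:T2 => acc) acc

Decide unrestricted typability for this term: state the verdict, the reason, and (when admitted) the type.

yes — simply typable at T1 → T2; W, C, E all held; term : T1 → T2
use counts: acc: 2; key [bound]: 0; env [bound]: 0
use order (left to right): acc, acc
typing: the term checks, with type T1 → T2
summary: ordered ✗ · linear ✗ · affine ✗ · relevant ✗ · unrestricted ✓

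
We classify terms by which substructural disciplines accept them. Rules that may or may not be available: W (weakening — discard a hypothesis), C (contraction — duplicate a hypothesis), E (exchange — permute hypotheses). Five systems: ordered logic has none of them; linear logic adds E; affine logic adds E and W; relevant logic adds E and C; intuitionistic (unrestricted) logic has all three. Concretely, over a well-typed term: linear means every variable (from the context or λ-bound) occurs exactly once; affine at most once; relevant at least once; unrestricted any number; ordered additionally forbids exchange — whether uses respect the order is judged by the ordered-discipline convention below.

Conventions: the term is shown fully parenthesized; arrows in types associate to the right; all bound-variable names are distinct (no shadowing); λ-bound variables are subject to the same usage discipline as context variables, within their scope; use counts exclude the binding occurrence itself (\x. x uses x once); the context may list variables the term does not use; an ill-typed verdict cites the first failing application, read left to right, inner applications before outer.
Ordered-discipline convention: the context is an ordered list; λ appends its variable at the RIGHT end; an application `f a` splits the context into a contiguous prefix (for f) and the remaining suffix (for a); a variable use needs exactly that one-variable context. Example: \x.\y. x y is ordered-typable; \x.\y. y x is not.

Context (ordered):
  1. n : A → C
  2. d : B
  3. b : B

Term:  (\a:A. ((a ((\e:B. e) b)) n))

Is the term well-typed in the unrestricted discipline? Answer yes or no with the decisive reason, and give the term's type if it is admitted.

no — fails simple typing
usage: n ×1; d ×0; b ×1; a [bound] ×1; e [bound] ×1
use order (left to right): a, e, b, n
typing: ill-typed: non-function type A applied to an argument
all disciplines: ordered ✗ | linear ✗ | affine ✗ | relevant ✗ | unrestricted ✗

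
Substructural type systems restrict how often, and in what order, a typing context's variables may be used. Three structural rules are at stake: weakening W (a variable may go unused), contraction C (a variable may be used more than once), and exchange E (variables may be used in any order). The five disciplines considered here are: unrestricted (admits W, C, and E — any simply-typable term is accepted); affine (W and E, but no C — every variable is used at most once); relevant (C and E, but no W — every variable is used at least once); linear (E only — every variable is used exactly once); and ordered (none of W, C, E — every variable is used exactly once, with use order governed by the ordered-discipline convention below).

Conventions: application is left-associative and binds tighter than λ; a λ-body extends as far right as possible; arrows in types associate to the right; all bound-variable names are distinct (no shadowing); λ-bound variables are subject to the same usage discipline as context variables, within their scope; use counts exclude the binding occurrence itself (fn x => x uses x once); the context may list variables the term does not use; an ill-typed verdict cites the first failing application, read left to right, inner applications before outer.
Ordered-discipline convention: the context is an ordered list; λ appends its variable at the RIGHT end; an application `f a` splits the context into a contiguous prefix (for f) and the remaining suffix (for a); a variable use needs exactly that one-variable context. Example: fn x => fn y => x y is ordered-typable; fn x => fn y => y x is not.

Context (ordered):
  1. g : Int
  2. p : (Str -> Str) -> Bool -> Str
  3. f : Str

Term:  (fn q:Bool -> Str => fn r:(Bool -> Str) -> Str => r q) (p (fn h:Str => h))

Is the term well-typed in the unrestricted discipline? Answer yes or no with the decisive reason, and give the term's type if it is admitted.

yes — typability at ((Bool -> Str) -> Str) -> Str is all that's needed; term : ((Bool -> Str) -> Str) -> Str
counts: g ×0; p ×1; f ×0; q (λ-bound) ×1; r (λ-bound) ×1; h (λ-bound) ×1
order of uses: r, q, p, h
typing: well-typed — term : ((Bool -> Str) -> Str) -> Str
summary: ordered ✗ | linear ✗ | affine ✓ | relevant ✗ | unrestricted ✓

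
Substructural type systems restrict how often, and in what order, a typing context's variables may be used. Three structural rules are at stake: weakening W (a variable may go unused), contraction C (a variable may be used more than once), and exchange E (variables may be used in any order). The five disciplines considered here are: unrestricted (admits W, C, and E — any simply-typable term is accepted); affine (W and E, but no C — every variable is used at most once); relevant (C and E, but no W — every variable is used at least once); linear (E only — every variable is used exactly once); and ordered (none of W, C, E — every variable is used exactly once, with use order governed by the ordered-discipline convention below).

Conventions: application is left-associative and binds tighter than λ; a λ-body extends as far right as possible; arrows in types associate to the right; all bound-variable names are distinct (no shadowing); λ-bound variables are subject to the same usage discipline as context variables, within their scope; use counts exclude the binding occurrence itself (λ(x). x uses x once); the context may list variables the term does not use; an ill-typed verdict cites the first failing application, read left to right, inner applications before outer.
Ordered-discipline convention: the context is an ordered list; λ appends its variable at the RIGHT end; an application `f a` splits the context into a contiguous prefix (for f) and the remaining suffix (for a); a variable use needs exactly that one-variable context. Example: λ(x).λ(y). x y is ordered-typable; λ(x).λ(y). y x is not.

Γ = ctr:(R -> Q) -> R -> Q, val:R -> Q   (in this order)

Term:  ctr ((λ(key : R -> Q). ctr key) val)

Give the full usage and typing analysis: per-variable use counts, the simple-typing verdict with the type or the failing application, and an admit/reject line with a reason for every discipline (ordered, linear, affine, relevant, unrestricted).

use counts: ctr=2; val=1; key (λ-bound)=1
use order (left to right): ctr, ctr, key, val
typing: well-typed at R -> Q
ordered: ✗, ctr ×2 used more than once (contraction)
linear: ✗, ctr ×2 used more than once (contraction)
affine: ✗, ctr ×2 used more than once (contraction)
relevant: ✓, every one of ctr, val, key appears
unrestricted: ✓, type-checks (R -> Q) and nothing is barred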